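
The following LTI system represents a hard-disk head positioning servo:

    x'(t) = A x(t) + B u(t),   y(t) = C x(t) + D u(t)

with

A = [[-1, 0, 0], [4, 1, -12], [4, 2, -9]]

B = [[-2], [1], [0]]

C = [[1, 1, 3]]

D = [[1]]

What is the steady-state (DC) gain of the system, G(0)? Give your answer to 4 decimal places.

G(0) = C(-A)^{-1}B + D = -C A^{-1} B + D.
det A = -15, so A^{-1} = (1/-15)·adj(A) = [[-1, 0, 0], [4/5, -3/5, 4/5], [-4/15, -2/15, 1/15]]
A^{-1} B = [2, -11/5, 2/5]^T
C A^{-1} B = 1
G(0) = D - C A^{-1} B = 1 - (1) = 0

0.0000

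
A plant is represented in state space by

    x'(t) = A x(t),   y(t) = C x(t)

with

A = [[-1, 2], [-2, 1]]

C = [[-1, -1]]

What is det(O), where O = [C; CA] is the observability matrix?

CA = [[3, -3]]
Observability matrix O = [C; CA] = [[-1, -1], [3, -3]]
det(O) = (-1)·(-3) - (-1)·3 = 3 - (-3) = 6
Since det(O) ≠ 0, rank(O) = 2 and the system is completely observable.

6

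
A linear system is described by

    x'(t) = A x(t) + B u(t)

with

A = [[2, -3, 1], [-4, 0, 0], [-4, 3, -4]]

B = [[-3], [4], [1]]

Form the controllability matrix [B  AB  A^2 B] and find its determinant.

AB = [[-17], [12], [20]]
A^2B = [[-50], [68], [24]]
Controllability matrix C = [B  AB  A^2B] = [[-3, -17, -50], [4, 12, 68], [1, 20, 24]]
Expanding along the first row, det(C) = (-3)·(12·24 - 68·20) - (-17)·(4·24 - 68·1) + (-50)·(4·20 - 12·1) = (-3)·(-1072) - (-17)·28 + (-50)·68 = 292
Since det(C) ≠ 0, rank(C) = 3 and the system is completely controllable.

292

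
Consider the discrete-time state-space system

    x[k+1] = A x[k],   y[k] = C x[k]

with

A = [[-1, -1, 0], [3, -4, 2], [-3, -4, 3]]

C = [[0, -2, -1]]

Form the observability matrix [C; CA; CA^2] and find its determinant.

CA = [[-3, 12, -7]]
CA^2 = [[60, -17, 3]]
Observability matrix O = [C; CA; CA^2] = [[0, -2, -1], [-3, 12, -7], [60, -17, 3]]
Expanding along the first row, det(O) = 0·(12·3 - (-7)·(-17)) - (-2)·((-3)·3 - (-7)·60) + (-1)·((-3)·(-17) - 12·60) = 0·(-83) - (-2)·411 + (-1)·(-669) = 1491
Since det(O) ≠ 0, rank(O) = 3 and the system is completely observable.

1491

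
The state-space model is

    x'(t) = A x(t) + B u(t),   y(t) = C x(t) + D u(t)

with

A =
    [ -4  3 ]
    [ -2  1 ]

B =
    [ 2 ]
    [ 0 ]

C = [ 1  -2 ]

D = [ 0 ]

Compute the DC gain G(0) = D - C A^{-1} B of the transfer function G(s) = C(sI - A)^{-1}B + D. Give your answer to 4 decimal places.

3.0000

G(0) = C(-A)^{-1}B + D = -C A^{-1} B + D.
det A = 2, so A^{-1} = (1/2)·adj(A) = [[1/2, -3/2], [1, -2]]
A^{-1} B = [1, 2]^T
C A^{-1} B = -3
G(0) = D - C A^{-1} B = 0 - (-3) = 3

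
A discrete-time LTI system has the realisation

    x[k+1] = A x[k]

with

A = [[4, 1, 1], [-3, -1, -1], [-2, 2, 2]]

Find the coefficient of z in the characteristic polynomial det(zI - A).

Expand det(zI - A) for the 3×3 matrix.
p(z) = z^3 - 5z^2 + 9z.
(Check: constant term = det(-A) = (-1)^3 det A = 0; coefficient of z^2 = -tr A = -5.)
The coefficient of z is 9.

9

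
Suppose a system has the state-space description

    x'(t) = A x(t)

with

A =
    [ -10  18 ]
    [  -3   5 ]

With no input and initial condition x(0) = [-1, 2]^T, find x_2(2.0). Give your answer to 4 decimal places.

0.9457

det(sI - A) = s^2 - (tr A)s + det A, with tr A = (-10) + 5 = -5 and det A = (-10)·5 - 18·(-3) = -50 - (-54) = 4.
So p(s) = det(sI - A) = s^2 + 5s + 4.
Factor s^2 + 5s + 4: two numbers with sum -5 and product 4 are -1 and -4, so s^2 + 5s + 4 = (s + 1)(s + 4).
Hence p(s) = (s + 1) (s + 4), with roots -4, -1.
The eigenvalues -4, -1 are distinct and real, so A is diagonalisable and x(t) = e^{At} x(0) = V diag(e^{λ_i t}) V^{-1} x(0), where the columns of V are the eigenvectors.
λ = -4: A - (-4)I = [[-6, 18], [-3, 9]]. Row 1 gives (-6)·v1 + 18·v2 = 0, so take v_1 = [3, 1]^T.
λ = -1: A - (-1)I = [[-9, 18], [-3, 6]]. Row 1 gives (-9)·v1 + 18·v2 = 0, so take v_2 = [-2, -1]^T.
V = [v_1 v_2] = [[3, -2], [1, -1]] has det V = -1, so V^{-1} = adj(V)/det V = [[1, -2], [1, -3]].
Modal coordinates z(0) = V^{-1} x(0): 1·(-1) + (-2)·2 = -5; 1·(-1) + (-3)·2 = -7; so z(0) = [-5, -7]^T.
x_2(t) = Σ_i (v_i)_2 · z_i(0) · e^{λ_i t} (row 2 of V times the modal terms).
x_2(2.0) = 1·(-5)·e^{-4·2.0} + (-1)·(-7)·e^{-1·2.0} = (-5)·0.000335 + 7·0.135335 = 0.9457.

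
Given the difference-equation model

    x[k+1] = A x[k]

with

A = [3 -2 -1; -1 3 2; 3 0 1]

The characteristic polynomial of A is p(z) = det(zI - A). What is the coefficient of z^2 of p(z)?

Expand det(zI - A) for the 3×3 matrix.
p(z) = z^3 - 7z^2 + 16z - 4.
(Check: constant term = det(-A) = (-1)^3 det A = -4; coefficient of z^2 = -tr A = -7.)
The coefficient of z^2 is -7.

-7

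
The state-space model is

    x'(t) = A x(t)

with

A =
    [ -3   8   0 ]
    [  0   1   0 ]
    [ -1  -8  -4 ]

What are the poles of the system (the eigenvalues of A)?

-4, -3, 1

det(sI - A) = s^3 - (tr A)s^2 + (M11 + M22 + M33)s - det A, where Mii is the 2×2 principal minor of A obtained by deleting row i and column i.
tr A = (-3) + 1 + (-4) = -6; M11 = 1·(-4) - 0·(-8) = -4 - 0 = -4; M22 = (-3)·(-4) - 0·(-1) = 12 - 0 = 12; M33 = (-3)·1 - 8·0 = -3 - 0 = -3; sum of minors = 5.
det A = (-3)·(1·(-4) - 0·(-8)) - 8·(0·(-4) - 0·(-1)) + 0·(0·(-8) - 1·(-1)) = (-3)·(-4) - 8·0 + 0·1 = 12.
So p(s) = det(sI - A) = s^3 + 6s^2 + 5s - 12.
Rational-root test: any integer root divides -12. Testing small divisors, s = 1 works: p(1) = 1 + 6 + 5 + (-12) = 0, so (s - 1) is a factor.
Dividing, p(s) = (s - 1)(s^2 + 7s + 12).
Factor s^2 + 7s + 12: two numbers with sum -7 and product 12 are -3 and -4, so s^2 + 7s + 12 = (s + 3)(s + 4).
Hence p(s) = (s - 1) (s + 3) (s + 4), with roots -4, -3, 1.
At least one eigenvalue has non-negative real part, so the system is not asymptotically stable.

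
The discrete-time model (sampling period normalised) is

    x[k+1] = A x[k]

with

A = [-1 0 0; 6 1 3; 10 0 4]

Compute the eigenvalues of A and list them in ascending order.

-1, 1, 4

det(zI - A) = z^3 - (tr A)z^2 + (M11 + M22 + M33)z - det A, where Mii is the 2×2 principal minor of A obtained by deleting row i and column i.
tr A = (-1) + 1 + 4 = 4; M11 = 1·4 - 3·0 = 4 - 0 = 4; M22 = (-1)·4 - 0·10 = -4 - 0 = -4; M33 = (-1)·1 - 0·6 = -1 - 0 = -1; sum of minors = -1.
det A = (-1)·(1·4 - 3·0) - 0·(6·4 - 3·10) + 0·(6·0 - 1·10) = (-1)·4 - 0·(-6) + 0·(-10) = -4.
So p(z) = det(zI - A) = z^3 - 4z^2 - z + 4.
Rational-root test: any integer root divides 4. Testing small divisors, z = -1 works: p(-1) = -1 + (-4) + 1 + 4 = 0, so (z + 1) is a factor.
Dividing, p(z) = (z + 1)(z^2 - 5z + 4).
Factor z^2 - 5z + 4: two numbers with sum 5 and product 4 are 4 and 1, so z^2 - 5z + 4 = (z - 4)(z - 1).
Hence p(z) = (z - 4) (z - 1) (z + 1), with roots -1, 1, 4.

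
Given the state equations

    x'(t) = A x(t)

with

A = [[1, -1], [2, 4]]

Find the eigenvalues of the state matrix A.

det(sI - A) = s^2 - (tr A)s + det A, with tr A = 1 + 4 = 5 and det A = 1·4 - (-1)·2 = 4 - (-2) = 6.
So p(s) = det(sI - A) = s^2 - 5s + 6.
Factor s^2 - 5s + 6: two numbers with sum 5 and product 6 are 3 and 2, so s^2 - 5s + 6 = (s - 3)(s - 2).
Hence p(s) = (s - 3) (s - 2), with roots 2, 3.
At least one eigenvalue has non-negative real part, so the system is not asymptotically stable.

2, 3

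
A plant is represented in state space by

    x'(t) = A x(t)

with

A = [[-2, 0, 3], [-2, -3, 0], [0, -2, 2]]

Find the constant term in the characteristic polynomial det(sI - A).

Expand det(sI - A) for the 3×3 matrix.
p(s) = s^3 + 3s^2 - 4s - 24.
(Check: constant term = det(-A) = (-1)^3 det A = -24; coefficient of s^2 = -tr A = 3.)
The constant term is -24.

-24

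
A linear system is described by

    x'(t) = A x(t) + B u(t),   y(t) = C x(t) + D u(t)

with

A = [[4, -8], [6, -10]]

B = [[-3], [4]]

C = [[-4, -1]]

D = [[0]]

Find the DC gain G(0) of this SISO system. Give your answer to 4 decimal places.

35.2500

G(0) = C(-A)^{-1}B + D = -C A^{-1} B + D.
det A = 8, so A^{-1} = (1/8)·adj(A) = [[-5/4, 1], [-3/4, 1/2]]
A^{-1} B = [31/4, 17/4]^T
C A^{-1} B = -141/4
G(0) = D - C A^{-1} B = 0 - (-141/4) = 141/4 ≈ 35.2500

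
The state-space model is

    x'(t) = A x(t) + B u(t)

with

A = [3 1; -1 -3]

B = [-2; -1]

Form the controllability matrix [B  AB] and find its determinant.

AB = [[-7], [5]]
Controllability matrix C = [B  AB] = [[-2, -7], [-1, 5]]
det(C) = (-2)·5 - (-7)·(-1) = -10 - 7 = -17
Since det(C) ≠ 0, rank(C) = 2 and the system is completely controllable.

-17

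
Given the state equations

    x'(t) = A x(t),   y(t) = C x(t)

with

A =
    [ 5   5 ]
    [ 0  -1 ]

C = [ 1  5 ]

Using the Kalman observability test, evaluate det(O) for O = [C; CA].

-25

CA = [[5, 0]]
Observability matrix O = [C; CA] = [[1, 5], [5, 0]]
det(O) = 1·0 - 5·5 = 0 - 25 = -25
Since det(O) ≠ 0, rank(O) = 2 and the system is completely observable.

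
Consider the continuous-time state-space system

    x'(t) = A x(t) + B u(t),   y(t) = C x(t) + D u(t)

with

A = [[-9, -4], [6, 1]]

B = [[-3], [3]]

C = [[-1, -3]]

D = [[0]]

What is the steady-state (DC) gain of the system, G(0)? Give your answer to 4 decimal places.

G(0) = C(-A)^{-1}B + D = -C A^{-1} B + D.
det A = 15, so A^{-1} = (1/15)·adj(A) = [[1/15, 4/15], [-2/5, -3/5]]
A^{-1} B = [3/5, -3/5]^T
C A^{-1} B = 6/5
G(0) = D - C A^{-1} B = 0 - (6/5) = -6/5 ≈ -1.2000

-1.2000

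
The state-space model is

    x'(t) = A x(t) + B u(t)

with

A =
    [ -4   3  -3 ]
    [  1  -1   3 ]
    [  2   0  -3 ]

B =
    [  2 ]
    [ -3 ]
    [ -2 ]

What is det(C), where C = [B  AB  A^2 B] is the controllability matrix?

1508

AB = [[-11], [-1], [10]]
A^2B = [[11], [20], [-52]]
Controllability matrix C = [B  AB  A^2B] = [[2, -11, 11], [-3, -1, 20], [-2, 10, -52]]
Expanding along the first row, det(C) = 2·((-1)·(-52) - 20·10) - (-11)·((-3)·(-52) - 20·(-2)) + 11·((-3)·10 - (-1)·(-2)) = 2·(-148) - (-11)·196 + 11·(-32) = 1508
Since det(C) ≠ 0, rank(C) = 3 and the system is completely controllable.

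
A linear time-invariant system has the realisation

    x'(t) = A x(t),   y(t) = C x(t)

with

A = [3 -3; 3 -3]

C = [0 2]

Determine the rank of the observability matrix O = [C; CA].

CA = [[6, -6]]
Observability matrix O = [C; CA] = [[0, 2], [6, -6]]
det(O) = 0·(-6) - 2·6 = 0 - 12 = -12 ≠ 0, so rank(O) = 2.
rank(O) = 2 = n, so the pair (A, C) is completely observable.

2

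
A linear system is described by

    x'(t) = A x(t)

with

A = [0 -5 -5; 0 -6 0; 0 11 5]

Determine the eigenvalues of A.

det(sI - A) = s^3 - (tr A)s^2 + (M11 + M22 + M33)s - det A, where Mii is the 2×2 principal minor of A obtained by deleting row i and column i.
tr A = 0 + (-6) + 5 = -1; M11 = (-6)·5 - 0·11 = -30 - 0 = -30; M22 = 0·5 - (-5)·0 = 0 - 0 = 0; M33 = 0·(-6) - (-5)·0 = 0 - 0 = 0; sum of minors = -30.
det A = 0·((-6)·5 - 0·11) - (-5)·(0·5 - 0·0) + (-5)·(0·11 - (-6)·0) = 0·(-30) - (-5)·0 + (-5)·0 = 0.
So p(s) = det(sI - A) = s^3 + s^2 - 30s.
The constant term is 0, so p(s) = s(s^2 + s - 30).
Factor s^2 + s - 30: two numbers with sum -1 and product -30 are 5 and -6, so s^2 + s - 30 = (s - 5)(s + 6).
Hence p(s) = s (s - 5) (s + 6), with roots -6, 0, 5.
At least one eigenvalue has non-negative real part, so the system is not asymptotically stable.

-6, 0, 5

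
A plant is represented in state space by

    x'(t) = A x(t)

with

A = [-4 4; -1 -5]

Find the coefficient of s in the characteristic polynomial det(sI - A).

9

For a 2×2 matrix, det(sI - A) = s^2 - (tr A)s + det A.
tr A = -9, det A = 24.
So p(s) = s^2 + 9s + 24.
The coefficient of s is 9.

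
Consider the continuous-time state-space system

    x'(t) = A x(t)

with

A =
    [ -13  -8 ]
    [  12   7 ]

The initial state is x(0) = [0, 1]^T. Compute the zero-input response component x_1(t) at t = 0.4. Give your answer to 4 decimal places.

det(sI - A) = s^2 - (tr A)s + det A, with tr A = (-13) + 7 = -6 and det A = (-13)·7 - (-8)·12 = -91 - (-96) = 5.
So p(s) = det(sI - A) = s^2 + 6s + 5.
Factor s^2 + 6s + 5: two numbers with sum -6 and product 5 are -1 and -5, so s^2 + 6s + 5 = (s + 1)(s + 5).
Hence p(s) = (s + 1) (s + 5), with roots -5, -1.
The eigenvalues -5, -1 are distinct and real, so A is diagonalisable and x(t) = e^{At} x(0) = V diag(e^{λ_i t}) V^{-1} x(0), where the columns of V are the eigenvectors.
λ = -5: A - (-5)I = [[-8, -8], [12, 12]]. Row 1 gives (-8)·v1 + (-8)·v2 = 0, so take v_1 = [1, -1]^T.
λ = -1: A - (-1)I = [[-12, -8], [12, 8]]. Row 1 gives (-12)·v1 + (-8)·v2 = 0, so take v_2 = [2, -3]^T.
V = [v_1 v_2] = [[1, 2], [-1, -3]] has det V = -1, so V^{-1} = adj(V)/det V = [[3, 2], [-1, -1]].
Modal coordinates z(0) = V^{-1} x(0): 3·0 + 2·1 = 2; (-1)·0 + (-1)·1 = -1; so z(0) = [2, -1]^T.
x_1(t) = Σ_i (v_i)_1 · z_i(0) · e^{λ_i t} (row 1 of V times the modal terms).
x_1(0.4) = 1·2·e^{-5·0.4} + 2·(-1)·e^{-1·0.4} = 2·0.135335 + (-2)·0.670320 = -1.0700.

-1.0700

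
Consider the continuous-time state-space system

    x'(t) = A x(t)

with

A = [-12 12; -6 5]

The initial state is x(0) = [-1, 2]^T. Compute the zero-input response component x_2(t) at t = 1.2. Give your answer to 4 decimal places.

0.4747

det(sI - A) = s^2 - (tr A)s + det A, with tr A = (-12) + 5 = -7 and det A = (-12)·5 - 12·(-6) = -60 - (-72) = 12.
So p(s) = det(sI - A) = s^2 + 7s + 12.
Factor s^2 + 7s + 12: two numbers with sum -7 and product 12 are -3 and -4, so s^2 + 7s + 12 = (s + 3)(s + 4).
Hence p(s) = (s + 3) (s + 4), with roots -4, -3.
The eigenvalues -4, -3 are distinct and real, so A is diagonalisable and x(t) = e^{At} x(0) = V diag(e^{λ_i t}) V^{-1} x(0), where the columns of V are the eigenvectors.
λ = -4: A - (-4)I = [[-8, 12], [-6, 9]]. Row 1 gives (-8)·v1 + 12·v2 = 0, so take v_1 = [-3, -2]^T.
λ = -3: A - (-3)I = [[-9, 12], [-6, 8]]. Row 1 gives (-9)·v1 + 12·v2 = 0, so take v_2 = [-4, -3]^T.
V = [v_1 v_2] = [[-3, -4], [-2, -3]] has det V = 1, so V^{-1} = adj(V)/det V = [[-3, 4], [2, -3]].
Modal coordinates z(0) = V^{-1} x(0): (-3)·(-1) + 4·2 = 11; 2·(-1) + (-3)·2 = -8; so z(0) = [11, -8]^T.
x_2(t) = Σ_i (v_i)_2 · z_i(0) · e^{λ_i t} (row 2 of V times the modal terms).
x_2(1.2) = (-2)·11·e^{-4·1.2} + (-3)·(-8)·e^{-3·1.2} = (-22)·0.008230 + 24·0.027324 = 0.4747.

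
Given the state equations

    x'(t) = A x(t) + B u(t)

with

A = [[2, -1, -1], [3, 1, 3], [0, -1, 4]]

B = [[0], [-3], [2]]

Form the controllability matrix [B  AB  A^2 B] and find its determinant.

AB = [[1], [3], [11]]
A^2B = [[-12], [39], [41]]
Controllability matrix C = [B  AB  A^2B] = [[0, 1, -12], [-3, 3, 39], [2, 11, 41]]
Expanding along the first row, det(C) = 0·(3·41 - 39·11) - 1·((-3)·41 - 39·2) + (-12)·((-3)·11 - 3·2) = 0·(-306) - 1·(-201) + (-12)·(-39) = 669
Since det(C) ≠ 0, rank(C) = 3 and the system is completely controllable.

669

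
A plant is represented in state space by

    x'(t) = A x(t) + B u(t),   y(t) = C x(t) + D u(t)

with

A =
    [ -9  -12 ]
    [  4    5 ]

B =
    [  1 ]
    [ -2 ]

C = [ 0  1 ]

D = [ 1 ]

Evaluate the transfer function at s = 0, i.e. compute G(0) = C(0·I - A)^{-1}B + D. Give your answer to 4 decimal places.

G(0) = C(-A)^{-1}B + D = -C A^{-1} B + D.
det A = 3, so A^{-1} = (1/3)·adj(A) = [[5/3, 4], [-4/3, -3]]
A^{-1} B = [-19/3, 14/3]^T
C A^{-1} B = 14/3
G(0) = D - C A^{-1} B = 1 - (14/3) = -11/3 ≈ -3.6667

-3.6667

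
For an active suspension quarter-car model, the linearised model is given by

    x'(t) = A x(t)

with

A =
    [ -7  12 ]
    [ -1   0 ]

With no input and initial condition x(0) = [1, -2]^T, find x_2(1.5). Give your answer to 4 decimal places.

det(sI - A) = s^2 - (tr A)s + det A, with tr A = (-7) + 0 = -7 and det A = (-7)·0 - 12·(-1) = 0 - (-12) = 12.
So p(s) = det(sI - A) = s^2 + 7s + 12.
Factor s^2 + 7s + 12: two numbers with sum -7 and product 12 are -3 and -4, so s^2 + 7s + 12 = (s + 3)(s + 4).
Hence p(s) = (s + 3) (s + 4), with roots -4, -3.
The eigenvalues -4, -3 are distinct and real, so A is diagonalisable and x(t) = e^{At} x(0) = V diag(e^{λ_i t}) V^{-1} x(0), where the columns of V are the eigenvectors.
λ = -4: A - (-4)I = [[-3, 12], [-1, 4]]. Row 1 gives (-3)·v1 + 12·v2 = 0, so take v_1 = [4, 1]^T.
λ = -3: A - (-3)I = [[-4, 12], [-1, 3]]. Row 1 gives (-4)·v1 + 12·v2 = 0, so take v_2 = [3, 1]^T.
V = [v_1 v_2] = [[4, 3], [1, 1]] has det V = 1, so V^{-1} = adj(V)/det V = [[1, -3], [-1, 4]].
Modal coordinates z(0) = V^{-1} x(0): 1·1 + (-3)·(-2) = 7; (-1)·1 + 4·(-2) = -9; so z(0) = [7, -9]^T.
x_2(t) = Σ_i (v_i)_2 · z_i(0) · e^{λ_i t} (row 2 of V times the modal terms).
x_2(1.5) = 1·7·e^{-4·1.5} + 1·(-9)·e^{-3·1.5} = 7·0.002479 + (-9)·0.011109 = -0.0826.

-0.0826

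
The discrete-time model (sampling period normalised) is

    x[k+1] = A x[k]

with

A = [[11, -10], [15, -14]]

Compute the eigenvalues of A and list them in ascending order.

det(zI - A) = z^2 - (tr A)z + det A, with tr A = 11 + (-14) = -3 and det A = 11·(-14) - (-10)·15 = -154 - (-150) = -4.
So p(z) = det(zI - A) = z^2 + 3z - 4.
Factor z^2 + 3z - 4: two numbers with sum -3 and product -4 are 1 and -4, so z^2 + 3z - 4 = (z - 1)(z + 4).
Hence p(z) = (z - 1) (z + 4), with roots -4, 1.

-4, 1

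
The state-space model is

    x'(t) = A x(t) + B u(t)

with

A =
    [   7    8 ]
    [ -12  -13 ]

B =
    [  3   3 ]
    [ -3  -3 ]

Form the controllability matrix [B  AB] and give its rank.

1

AB = [[-3, -3], [3, 3]]
Controllability matrix C = [B  AB] = [[3, 3, -3, -3], [-3, -3, 3, 3]]
Every column of C is a scalar multiple of column 1 = [3, -3] (multipliers 1, 1, -1, -1), so the columns span a one-dimensional space.
C ≠ 0, hence rank(C) = 1.
rank(C) = 1 < n = 2, so the pair (A, B) is not completely controllable.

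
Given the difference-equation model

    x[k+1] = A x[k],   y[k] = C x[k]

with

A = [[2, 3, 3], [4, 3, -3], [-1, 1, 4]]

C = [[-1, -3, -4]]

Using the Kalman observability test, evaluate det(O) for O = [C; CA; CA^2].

184

CA = [[-10, -16, -10]]
CA^2 = [[-74, -88, -22]]
Observability matrix O = [C; CA; CA^2] = [[-1, -3, -4], [-10, -16, -10], [-74, -88, -22]]
Expanding along the first row, det(O) = (-1)·((-16)·(-22) - (-10)·(-88)) - (-3)·((-10)·(-22) - (-10)·(-74)) + (-4)·((-10)·(-88) - (-16)·(-74)) = (-1)·(-528) - (-3)·(-520) + (-4)·(-304) = 184
Since det(O) ≠ 0, rank(O) = 3 and the system is completely observable.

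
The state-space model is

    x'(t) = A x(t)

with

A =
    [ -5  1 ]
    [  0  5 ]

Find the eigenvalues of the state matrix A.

det(sI - A) = s^2 - (tr A)s + det A, with tr A = (-5) + 5 = 0 and det A = (-5)·5 - 1·0 = -25 - 0 = -25.
So p(s) = det(sI - A) = s^2 - 25.
Factor s^2 - 25: two numbers with sum 0 and product -25 are 5 and -5, so s^2 - 25 = (s - 5)(s + 5).
Hence p(s) = (s - 5) (s + 5), with roots -5, 5.
At least one eigenvalue has non-negative real part, so the system is not asymptotically stable.

-5, 5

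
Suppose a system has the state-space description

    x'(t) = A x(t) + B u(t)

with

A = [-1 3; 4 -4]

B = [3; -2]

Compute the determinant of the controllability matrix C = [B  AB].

AB = [[-9], [20]]
Controllability matrix C = [B  AB] = [[3, -9], [-2, 20]]
det(C) = 3·20 - (-9)·(-2) = 60 - 18 = 42
Since det(C) ≠ 0, rank(C) = 2 and the system is completely controllable.

42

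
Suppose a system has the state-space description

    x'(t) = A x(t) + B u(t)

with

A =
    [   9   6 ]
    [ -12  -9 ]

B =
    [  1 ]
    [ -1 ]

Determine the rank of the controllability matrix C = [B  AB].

1

AB = [[3], [-3]]
Controllability matrix C = [B  AB] = [[1, 3], [-1, -3]]
Every column of C is a scalar multiple of column 1 = [1, -1] (multipliers 1, 3), so the columns span a one-dimensional space.
C ≠ 0, hence rank(C) = 1.
rank(C) = 1 < n = 2, so the pair (A, B) is not completely controllable.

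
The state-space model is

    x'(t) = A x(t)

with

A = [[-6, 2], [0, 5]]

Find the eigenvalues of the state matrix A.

-6, 5

det(sI - A) = s^2 - (tr A)s + det A, with tr A = (-6) + 5 = -1 and det A = (-6)·5 - 2·0 = -30 - 0 = -30.
So p(s) = det(sI - A) = s^2 + s - 30.
Factor s^2 + s - 30: two numbers with sum -1 and product -30 are 5 and -6, so s^2 + s - 30 = (s - 5)(s + 6).
Hence p(s) = (s - 5) (s + 6), with roots -6, 5.
At least one eigenvalue has non-negative real part, so the system is not asymptotically stable.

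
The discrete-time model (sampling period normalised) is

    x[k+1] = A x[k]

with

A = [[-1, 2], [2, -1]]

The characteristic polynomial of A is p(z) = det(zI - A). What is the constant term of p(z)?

-3

For a 2×2 matrix, det(zI - A) = z^2 - (tr A)z + det A.
tr A = -2, det A = -3.
So p(z) = z^2 + 2z - 3.
The constant term is -3.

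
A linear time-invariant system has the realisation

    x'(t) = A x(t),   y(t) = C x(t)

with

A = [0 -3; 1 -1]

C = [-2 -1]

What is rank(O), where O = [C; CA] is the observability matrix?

CA = [[-1, 7]]
Observability matrix O = [C; CA] = [[-2, -1], [-1, 7]]
det(O) = (-2)·7 - (-1)·(-1) = -14 - 1 = -15 ≠ 0, so rank(O) = 2.
rank(O) = 2 = n, so the pair (A, C) is completely observable.

2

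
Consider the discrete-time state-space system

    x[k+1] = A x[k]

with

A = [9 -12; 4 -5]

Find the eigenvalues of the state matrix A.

1, 3

det(zI - A) = z^2 - (tr A)z + det A, with tr A = 9 + (-5) = 4 and det A = 9·(-5) - (-12)·4 = -45 - (-48) = 3.
So p(z) = det(zI - A) = z^2 - 4z + 3.
Factor z^2 - 4z + 3: two numbers with sum 4 and product 3 are 3 and 1, so z^2 - 4z + 3 = (z - 3)(z - 1).
Hence p(z) = (z - 3) (z - 1), with roots 1, 3.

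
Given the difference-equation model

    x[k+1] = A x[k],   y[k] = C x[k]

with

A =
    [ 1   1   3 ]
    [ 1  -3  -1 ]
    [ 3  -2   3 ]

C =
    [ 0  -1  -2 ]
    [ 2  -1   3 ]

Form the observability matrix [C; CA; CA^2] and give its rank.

3

CA = [[-7, 7, -5], [10, -1, 16]]
CA^2 = [[-15, -18, -43], [57, -19, 79]]
Observability matrix O = [C; CA; CA^2] = [[0, -1, -2], [2, -1, 3], [-7, 7, -5], [10, -1, 16], [-15, -18, -43], [57, -19, 79]]
Take the 3×3 submatrix of O formed by rows 1, 2, 3: [[0, -1, -2], [2, -1, 3], [-7, 7, -5]]. Its determinant is 0·((-1)·(-5) - 3·7) - (-1)·(2·(-5) - 3·(-7)) + (-2)·(2·7 - (-1)·(-7)) = 0·(-16) - (-1)·11 + (-2)·7 = -3 ≠ 0.
So rank(O) ≥ 3; since O has 3 columns, rank(O) = 3.
rank(O) = 3 = n, so the pair (A, C) is completely observable.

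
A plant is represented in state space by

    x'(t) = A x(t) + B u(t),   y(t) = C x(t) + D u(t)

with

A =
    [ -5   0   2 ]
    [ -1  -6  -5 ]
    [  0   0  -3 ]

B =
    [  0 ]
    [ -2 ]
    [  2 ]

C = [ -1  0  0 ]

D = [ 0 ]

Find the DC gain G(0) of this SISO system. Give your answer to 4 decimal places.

G(0) = C(-A)^{-1}B + D = -C A^{-1} B + D.
det A = -90, so A^{-1} = (1/-90)·adj(A) = [[-1/5, 0, -2/15], [1/30, -1/6, 3/10], [0, 0, -1/3]]
A^{-1} B = [-4/15, 14/15, -2/3]^T
C A^{-1} B = 4/15
G(0) = D - C A^{-1} B = 0 - (4/15) = -4/15 ≈ -0.2667

-0.2667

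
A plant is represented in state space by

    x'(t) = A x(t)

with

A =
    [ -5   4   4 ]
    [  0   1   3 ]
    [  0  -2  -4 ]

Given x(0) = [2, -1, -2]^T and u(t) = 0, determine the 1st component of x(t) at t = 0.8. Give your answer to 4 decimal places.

det(sI - A) = s^3 - (tr A)s^2 + (M11 + M22 + M33)s - det A, where Mii is the 2×2 principal minor of A obtained by deleting row i and column i.
tr A = (-5) + 1 + (-4) = -8; M11 = 1·(-4) - 3·(-2) = -4 - (-6) = 2; M22 = (-5)·(-4) - 4·0 = 20 - 0 = 20; M33 = (-5)·1 - 4·0 = -5 - 0 = -5; sum of minors = 17.
det A = (-5)·(1·(-4) - 3·(-2)) - 4·(0·(-4) - 3·0) + 4·(0·(-2) - 1·0) = (-5)·2 - 4·0 + 4·0 = -10.
So p(s) = det(sI - A) = s^3 + 8s^2 + 17s + 10.
Rational-root test: any integer root divides 10. Testing small divisors, s = -1 works: p(-1) = -1 + 8 + (-17) + 10 = 0, so (s + 1) is a factor.
Dividing, p(s) = (s + 1)(s^2 + 7s + 10).
Factor s^2 + 7s + 10: two numbers with sum -7 and product 10 are -2 and -5, so s^2 + 7s + 10 = (s + 2)(s + 5).
Hence p(s) = (s + 1) (s + 2) (s + 5), with roots -5, -2, -1.
The eigenvalues -5, -2, -1 are distinct and real, so A is diagonalisable and x(t) = e^{At} x(0) = V diag(e^{λ_i t}) V^{-1} x(0), where the columns of V are the eigenvectors.
λ = -5: A - (-5)I = [[0, 4, 4], [0, 6, 3], [0, -2, 1]]. v must be orthogonal to every row; (row 1) × (row 2) = [-12, 0, 0], so take v_1 = [1, 0, 0]^T.
λ = -2: A - (-2)I = [[-3, 4, 4], [0, 3, 3], [0, -2, -2]]. v must be orthogonal to every row; (row 1) × (row 2) = [0, 9, -9], so take v_2 = [0, 1, -1]^T.
λ = -1: A - (-1)I = [[-4, 4, 4], [0, 2, 3], [0, -2, -3]]. v must be orthogonal to every row; (row 1) × (row 2) = [4, 12, -8], so take v_3 = [1, 3, -2]^T.
V = [v_1 v_2 v_3] = [[1, 0, 1], [0, 1, 3], [0, -1, -2]] has det V = 1, so V^{-1} = adj(V)/det V = [[1, -1, -1], [0, -2, -3], [0, 1, 1]].
Modal coordinates z(0) = V^{-1} x(0): 1·2 + (-1)·(-1) + (-1)·(-2) = 5; 0·2 + (-2)·(-1) + (-3)·(-2) = 8; 0·2 + 1·(-1) + 1·(-2) = -3; so z(0) = [5, 8, -3]^T.
x_1(t) = Σ_i (v_i)_1 · z_i(0) · e^{λ_i t} (row 1 of V times the modal terms).
x_1(0.8) = 1·5·e^{-5·0.8} + 0·8·e^{-2·0.8} + 1·(-3)·e^{-1·0.8} = 5·0.018316 + 0·0.201897 + (-3)·0.449329 = -1.2564.

-1.2564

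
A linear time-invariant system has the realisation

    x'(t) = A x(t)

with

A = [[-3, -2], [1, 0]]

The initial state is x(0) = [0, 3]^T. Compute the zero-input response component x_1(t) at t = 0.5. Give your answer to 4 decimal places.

-1.4319

det(sI - A) = s^2 - (tr A)s + det A, with tr A = (-3) + 0 = -3 and det A = (-3)·0 - (-2)·1 = 0 - (-2) = 2.
So p(s) = det(sI - A) = s^2 + 3s + 2.
Factor s^2 + 3s + 2: two numbers with sum -3 and product 2 are -1 and -2, so s^2 + 3s + 2 = (s + 1)(s + 2).
Hence p(s) = (s + 1) (s + 2), with roots -2, -1.
The eigenvalues -2, -1 are distinct and real, so A is diagonalisable and x(t) = e^{At} x(0) = V diag(e^{λ_i t}) V^{-1} x(0), where the columns of V are the eigenvectors.
λ = -2: A - (-2)I = [[-1, -2], [1, 2]]. Row 1 gives (-1)·v1 + (-2)·v2 = 0, so take v_1 = [2, -1]^T.
λ = -1: A - (-1)I = [[-2, -2], [1, 1]]. Row 1 gives (-2)·v1 + (-2)·v2 = 0, so take v_2 = [1, -1]^T.
V = [v_1 v_2] = [[2, 1], [-1, -1]] has det V = -1, so V^{-1} = adj(V)/det V = [[1, 1], [-1, -2]].
Modal coordinates z(0) = V^{-1} x(0): 1·0 + 1·3 = 3; (-1)·0 + (-2)·3 = -6; so z(0) = [3, -6]^T.
x_1(t) = Σ_i (v_i)_1 · z_i(0) · e^{λ_i t} (row 1 of V times the modal terms).
x_1(0.5) = 2·3·e^{-2·0.5} + 1·(-6)·e^{-1·0.5} = 6·0.367879 + (-6)·0.606531 = -1.4319.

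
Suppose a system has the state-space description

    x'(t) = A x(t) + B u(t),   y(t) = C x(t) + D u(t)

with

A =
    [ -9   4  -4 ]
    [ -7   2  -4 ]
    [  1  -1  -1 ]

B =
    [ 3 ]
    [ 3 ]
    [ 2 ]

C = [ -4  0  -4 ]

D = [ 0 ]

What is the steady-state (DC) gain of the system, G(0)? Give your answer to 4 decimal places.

G(0) = C(-A)^{-1}B + D = -C A^{-1} B + D.
det A = -10, so A^{-1} = (1/-10)·adj(A) = [[3/5, -4/5, 4/5], [11/10, -13/10, 4/5], [-1/2, 1/2, -1]]
A^{-1} B = [1, 1, -2]^T
C A^{-1} B = 4
G(0) = D - C A^{-1} B = 0 - (4) = -4

-4.0000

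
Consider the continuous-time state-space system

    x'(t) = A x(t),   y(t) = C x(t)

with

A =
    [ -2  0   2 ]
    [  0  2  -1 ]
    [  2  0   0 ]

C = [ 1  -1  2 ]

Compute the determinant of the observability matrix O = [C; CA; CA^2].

CA = [[2, -2, 3]]
CA^2 = [[2, -4, 6]]
Observability matrix O = [C; CA; CA^2] = [[1, -1, 2], [2, -2, 3], [2, -4, 6]]
Expanding along the first row, det(O) = 1·((-2)·6 - 3·(-4)) - (-1)·(2·6 - 3·2) + 2·(2·(-4) - (-2)·2) = 1·0 - (-1)·6 + 2·(-4) = -2
Since det(O) ≠ 0, rank(O) = 3 and the system is completely observable.

-2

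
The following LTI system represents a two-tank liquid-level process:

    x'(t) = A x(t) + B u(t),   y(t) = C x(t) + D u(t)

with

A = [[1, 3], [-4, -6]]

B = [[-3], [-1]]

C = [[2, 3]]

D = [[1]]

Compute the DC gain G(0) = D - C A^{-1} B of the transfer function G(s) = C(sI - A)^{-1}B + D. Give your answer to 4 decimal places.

0.5000

G(0) = C(-A)^{-1}B + D = -C A^{-1} B + D.
det A = 6, so A^{-1} = (1/6)·adj(A) = [[-1, -1/2], [2/3, 1/6]]
A^{-1} B = [7/2, -13/6]^T
C A^{-1} B = 1/2
G(0) = D - C A^{-1} B = 1 - (1/2) = 1/2 ≈ 0.5000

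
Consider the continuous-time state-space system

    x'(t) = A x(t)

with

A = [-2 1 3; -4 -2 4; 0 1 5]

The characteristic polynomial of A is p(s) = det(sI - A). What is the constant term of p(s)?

-36

Expand det(sI - A) for the 3×3 matrix.
p(s) = s^3 - s^2 - 16s - 36.
(Check: constant term = det(-A) = (-1)^3 det A = -36; coefficient of s^2 = -tr A = -1.)
The constant term is -36.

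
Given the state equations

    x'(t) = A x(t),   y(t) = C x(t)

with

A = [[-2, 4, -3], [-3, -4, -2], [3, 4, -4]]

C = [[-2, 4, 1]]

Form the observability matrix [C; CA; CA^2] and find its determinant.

3920

CA = [[-5, -20, -6]]
CA^2 = [[52, 36, 79]]
Observability matrix O = [C; CA; CA^2] = [[-2, 4, 1], [-5, -20, -6], [52, 36, 79]]
Expanding along the first row, det(O) = (-2)·((-20)·79 - (-6)·36) - 4·((-5)·79 - (-6)·52) + 1·((-5)·36 - (-20)·52) = (-2)·(-1364) - 4·(-83) + 1·860 = 3920
Since det(O) ≠ 0, rank(O) = 3 and the system is completely observable.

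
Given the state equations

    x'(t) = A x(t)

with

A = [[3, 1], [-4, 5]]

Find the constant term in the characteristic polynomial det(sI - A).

For a 2×2 matrix, det(sI - A) = s^2 - (tr A)s + det A.
tr A = 8, det A = 19.
So p(s) = s^2 - 8s + 19.
The constant term is 19.

19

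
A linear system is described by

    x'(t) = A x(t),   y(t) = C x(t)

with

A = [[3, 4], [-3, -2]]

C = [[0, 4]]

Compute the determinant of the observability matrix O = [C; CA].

48

CA = [[-12, -8]]
Observability matrix O = [C; CA] = [[0, 4], [-12, -8]]
det(O) = 0·(-8) - 4·(-12) = 0 - (-48) = 48
Since det(O) ≠ 0, rank(O) = 2 and the system is completely observable.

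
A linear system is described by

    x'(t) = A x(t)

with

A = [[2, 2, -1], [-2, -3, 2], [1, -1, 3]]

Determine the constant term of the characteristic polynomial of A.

3

Expand det(sI - A) for the 3×3 matrix.
p(s) = s^3 - 2s^2 - 2s + 3.
(Check: constant term = det(-A) = (-1)^3 det A = 3; coefficient of s^2 = -tr A = -2.)
The constant term is 3.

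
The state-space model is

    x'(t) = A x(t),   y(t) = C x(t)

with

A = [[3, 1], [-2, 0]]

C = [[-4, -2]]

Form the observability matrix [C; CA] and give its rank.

1

CA = [[-8, -4]]
Observability matrix O = [C; CA] = [[-4, -2], [-8, -4]]
Every row of O is a scalar multiple of row 1 = [-4, -2] (multipliers 1, 2), so the rows span a one-dimensional space.
O ≠ 0, hence rank(O) = 1.
rank(O) = 1 < n = 2, so the pair (A, C) is not completely observable.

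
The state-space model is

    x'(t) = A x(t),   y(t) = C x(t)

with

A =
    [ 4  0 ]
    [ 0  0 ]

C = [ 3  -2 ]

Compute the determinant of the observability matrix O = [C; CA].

CA = [[12, 0]]
Observability matrix O = [C; CA] = [[3, -2], [12, 0]]
det(O) = 3·0 - (-2)·12 = 0 - (-24) = 24
Since det(O) ≠ 0, rank(O) = 2 and the system is completely observable.

24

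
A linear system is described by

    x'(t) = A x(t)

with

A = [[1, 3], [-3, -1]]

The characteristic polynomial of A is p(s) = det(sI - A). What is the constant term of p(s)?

For a 2×2 matrix, det(sI - A) = s^2 - (tr A)s + det A.
tr A = 0, det A = 8.
So p(s) = s^2 + 8.
The constant term is 8.

8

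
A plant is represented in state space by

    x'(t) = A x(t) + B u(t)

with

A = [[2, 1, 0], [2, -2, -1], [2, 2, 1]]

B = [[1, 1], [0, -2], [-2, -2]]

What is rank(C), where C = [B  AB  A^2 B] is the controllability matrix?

3

AB = [[2, 0], [4, 8], [0, -4]]
A^2B = [[8, 8], [-4, -12], [12, 12]]
Controllability matrix C = [B  AB  A^2B] = [[1, 1, 2, 0, 8, 8], [0, -2, 4, 8, -4, -12], [-2, -2, 0, -4, 12, 12]]
Take the 3×3 submatrix of C formed by columns 1, 2, 3: [[1, 1, 2], [0, -2, 4], [-2, -2, 0]]. Its determinant is 1·((-2)·0 - 4·(-2)) - 1·(0·0 - 4·(-2)) + 2·(0·(-2) - (-2)·(-2)) = 1·8 - 1·8 + 2·(-4) = -8 ≠ 0.
So rank(C) ≥ 3; since C has 3 rows, rank(C) = 3.
rank(C) = 3 = n, so the pair (A, B) is completely controllable.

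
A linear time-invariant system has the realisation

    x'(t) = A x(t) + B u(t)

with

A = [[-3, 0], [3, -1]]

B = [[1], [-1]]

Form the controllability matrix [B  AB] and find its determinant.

AB = [[-3], [4]]
Controllability matrix C = [B  AB] = [[1, -3], [-1, 4]]
det(C) = 1·4 - (-3)·(-1) = 4 - 3 = 1
Since det(C) ≠ 0, rank(C) = 2 and the system is completely controllable.

1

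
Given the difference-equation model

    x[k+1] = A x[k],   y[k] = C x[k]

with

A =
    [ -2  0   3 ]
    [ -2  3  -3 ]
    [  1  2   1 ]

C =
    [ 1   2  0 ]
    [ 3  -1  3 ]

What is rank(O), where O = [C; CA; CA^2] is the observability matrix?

CA = [[-6, 6, -3], [-1, 3, 15]]
CA^2 = [[-3, 12, -39], [11, 39, 3]]
Observability matrix O = [C; CA; CA^2] = [[1, 2, 0], [3, -1, 3], [-6, 6, -3], [-1, 3, 15], [-3, 12, -39], [11, 39, 3]]
Take the 3×3 submatrix of O formed by rows 1, 2, 3: [[1, 2, 0], [3, -1, 3], [-6, 6, -3]]. Its determinant is 1·((-1)·(-3) - 3·6) - 2·(3·(-3) - 3·(-6)) + 0·(3·6 - (-1)·(-6)) = 1·(-15) - 2·9 + 0·12 = -33 ≠ 0.
So rank(O) ≥ 3; since O has 3 columns, rank(O) = 3.
rank(O) = 3 = n, so the pair (A, C) is completely observable.

3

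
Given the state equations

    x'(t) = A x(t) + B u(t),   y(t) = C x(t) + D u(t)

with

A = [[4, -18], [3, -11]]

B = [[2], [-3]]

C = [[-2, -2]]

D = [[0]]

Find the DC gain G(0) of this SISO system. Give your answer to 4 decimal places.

-18.8000

G(0) = C(-A)^{-1}B + D = -C A^{-1} B + D.
det A = 10, so A^{-1} = (1/10)·adj(A) = [[-11/10, 9/5], [-3/10, 2/5]]
A^{-1} B = [-38/5, -9/5]^T
C A^{-1} B = 94/5
G(0) = D - C A^{-1} B = 0 - (94/5) = -94/5 ≈ -18.8000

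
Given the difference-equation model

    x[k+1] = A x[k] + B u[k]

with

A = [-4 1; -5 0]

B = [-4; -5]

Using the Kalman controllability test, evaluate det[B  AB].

-25

AB = [[11], [20]]
Controllability matrix C = [B  AB] = [[-4, 11], [-5, 20]]
det(C) = (-4)·20 - 11·(-5) = -80 - (-55) = -25
Since det(C) ≠ 0, rank(C) = 2 and the system is completely controllable.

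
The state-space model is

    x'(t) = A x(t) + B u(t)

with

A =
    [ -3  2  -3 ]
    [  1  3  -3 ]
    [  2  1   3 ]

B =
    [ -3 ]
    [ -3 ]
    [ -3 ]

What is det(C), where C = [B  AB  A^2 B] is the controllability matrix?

AB = [[12], [-3], [-18]]
A^2B = [[12], [57], [-33]]
Controllability matrix C = [B  AB  A^2B] = [[-3, 12, 12], [-3, -3, 57], [-3, -18, -33]]
Expanding along the first row, det(C) = (-3)·((-3)·(-33) - 57·(-18)) - 12·((-3)·(-33) - 57·(-3)) + 12·((-3)·(-18) - (-3)·(-3)) = (-3)·1125 - 12·270 + 12·45 = -6075
Since det(C) ≠ 0, rank(C) = 3 and the system is completely controllable.

-6075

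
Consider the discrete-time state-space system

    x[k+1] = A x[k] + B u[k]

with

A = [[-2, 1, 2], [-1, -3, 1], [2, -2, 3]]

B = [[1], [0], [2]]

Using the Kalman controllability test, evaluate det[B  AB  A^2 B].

-12

AB = [[2], [1], [8]]
A^2B = [[13], [3], [26]]
Controllability matrix C = [B  AB  A^2B] = [[1, 2, 13], [0, 1, 3], [2, 8, 26]]
Expanding along the first row, det(C) = 1·(1·26 - 3·8) - 2·(0·26 - 3·2) + 13·(0·8 - 1·2) = 1·2 - 2·(-6) + 13·(-2) = -12
Since det(C) ≠ 0, rank(C) = 3 and the system is completely controllable.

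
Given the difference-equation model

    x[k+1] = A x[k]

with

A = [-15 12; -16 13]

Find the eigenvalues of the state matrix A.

det(zI - A) = z^2 - (tr A)z + det A, with tr A = (-15) + 13 = -2 and det A = (-15)·13 - 12·(-16) = -195 - (-192) = -3.
So p(z) = det(zI - A) = z^2 + 2z - 3.
Factor z^2 + 2z - 3: two numbers with sum -2 and product -3 are 1 and -3, so z^2 + 2z - 3 = (z - 1)(z + 3).
Hence p(z) = (z - 1) (z + 3), with roots -3, 1.

-3, 1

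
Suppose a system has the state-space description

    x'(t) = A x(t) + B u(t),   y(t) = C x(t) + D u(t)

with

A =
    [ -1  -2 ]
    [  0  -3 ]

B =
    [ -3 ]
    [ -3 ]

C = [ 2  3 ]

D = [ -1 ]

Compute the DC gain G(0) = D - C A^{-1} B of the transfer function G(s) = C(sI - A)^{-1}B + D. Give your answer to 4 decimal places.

G(0) = C(-A)^{-1}B + D = -C A^{-1} B + D.
det A = 3, so A^{-1} = (1/3)·adj(A) = [[-1, 2/3], [0, -1/3]]
A^{-1} B = [1, 1]^T
C A^{-1} B = 5
G(0) = D - C A^{-1} B = -1 - (5) = -6

-6.0000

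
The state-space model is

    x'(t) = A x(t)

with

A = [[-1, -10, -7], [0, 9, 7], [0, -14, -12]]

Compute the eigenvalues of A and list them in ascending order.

-5, -1, 2

det(sI - A) = s^3 - (tr A)s^2 + (M11 + M22 + M33)s - det A, where Mii is the 2×2 principal minor of A obtained by deleting row i and column i.
tr A = (-1) + 9 + (-12) = -4; M11 = 9·(-12) - 7·(-14) = -108 - (-98) = -10; M22 = (-1)·(-12) - (-7)·0 = 12 - 0 = 12; M33 = (-1)·9 - (-10)·0 = -9 - 0 = -9; sum of minors = -7.
det A = (-1)·(9·(-12) - 7·(-14)) - (-10)·(0·(-12) - 7·0) + (-7)·(0·(-14) - 9·0) = (-1)·(-10) - (-10)·0 + (-7)·0 = 10.
So p(s) = det(sI - A) = s^3 + 4s^2 - 7s - 10.
Rational-root test: any integer root divides -10. Testing small divisors, s = -1 works: p(-1) = -1 + 4 + 7 + (-10) = 0, so (s + 1) is a factor.
Dividing, p(s) = (s + 1)(s^2 + 3s - 10).
Factor s^2 + 3s - 10: two numbers with sum -3 and product -10 are 2 and -5, so s^2 + 3s - 10 = (s - 2)(s + 5).
Hence p(s) = (s - 2) (s + 1) (s + 5), with roots -5, -1, 2.
At least one eigenvalue has non-negative real part, so the system is not asymptotically stable.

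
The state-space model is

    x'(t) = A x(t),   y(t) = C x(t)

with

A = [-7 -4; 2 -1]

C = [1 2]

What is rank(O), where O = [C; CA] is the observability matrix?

1

CA = [[-3, -6]]
Observability matrix O = [C; CA] = [[1, 2], [-3, -6]]
Every row of O is a scalar multiple of row 1 = [1, 2] (multipliers 1, -3), so the rows span a one-dimensional space.
O ≠ 0, hence rank(O) = 1.
rank(O) = 1 < n = 2, so the pair (A, C) is not completely observable.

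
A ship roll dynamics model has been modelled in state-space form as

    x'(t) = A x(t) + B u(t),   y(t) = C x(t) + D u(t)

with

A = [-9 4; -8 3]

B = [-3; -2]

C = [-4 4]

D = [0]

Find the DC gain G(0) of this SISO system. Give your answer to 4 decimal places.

G(0) = C(-A)^{-1}B + D = -C A^{-1} B + D.
det A = 5, so A^{-1} = (1/5)·adj(A) = [[3/5, -4/5], [8/5, -9/5]]
A^{-1} B = [-1/5, -6/5]^T
C A^{-1} B = -4
G(0) = D - C A^{-1} B = 0 - (-4) = 4

4.0000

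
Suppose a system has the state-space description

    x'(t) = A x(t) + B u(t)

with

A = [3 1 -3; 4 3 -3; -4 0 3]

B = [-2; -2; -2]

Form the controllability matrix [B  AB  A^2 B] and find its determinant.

AB = [[-2], [-8], [2]]
A^2B = [[-20], [-38], [14]]
Controllability matrix C = [B  AB  A^2B] = [[-2, -2, -20], [-2, -8, -38], [-2, 2, 14]]
Expanding along the first row, det(C) = (-2)·((-8)·14 - (-38)·2) - (-2)·((-2)·14 - (-38)·(-2)) + (-20)·((-2)·2 - (-8)·(-2)) = (-2)·(-36) - (-2)·(-104) + (-20)·(-20) = 264
Since det(C) ≠ 0, rank(C) = 3 and the system is completely controllable.

264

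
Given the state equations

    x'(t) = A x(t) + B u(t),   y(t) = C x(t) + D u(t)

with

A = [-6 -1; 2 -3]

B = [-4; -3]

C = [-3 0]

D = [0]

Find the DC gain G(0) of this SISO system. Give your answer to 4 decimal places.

1.3500

G(0) = C(-A)^{-1}B + D = -C A^{-1} B + D.
det A = 20, so A^{-1} = (1/20)·adj(A) = [[-3/20, 1/20], [-1/10, -3/10]]
A^{-1} B = [9/20, 13/10]^T
C A^{-1} B = -27/20
G(0) = D - C A^{-1} B = 0 - (-27/20) = 27/20 ≈ 1.3500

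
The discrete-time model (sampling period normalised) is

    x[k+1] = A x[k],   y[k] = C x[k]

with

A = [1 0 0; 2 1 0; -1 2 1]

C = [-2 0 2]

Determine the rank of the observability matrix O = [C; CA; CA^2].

CA = [[-4, 4, 2]]
CA^2 = [[2, 8, 2]]
Observability matrix O = [C; CA; CA^2] = [[-2, 0, 2], [-4, 4, 2], [2, 8, 2]]
det(O) = (-2)·(4·2 - 2·8) - 0·((-4)·2 - 2·2) + 2·((-4)·8 - 4·2) = (-2)·(-8) - 0·(-12) + 2·(-40) = -64 ≠ 0, so rank(O) = 3.
rank(O) = 3 = n, so the pair (A, C) is completely observable.

3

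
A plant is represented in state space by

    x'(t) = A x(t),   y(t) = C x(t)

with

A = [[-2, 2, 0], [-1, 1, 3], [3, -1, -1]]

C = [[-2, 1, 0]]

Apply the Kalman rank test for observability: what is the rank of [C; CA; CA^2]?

CA = [[3, -3, 3]]
CA^2 = [[6, 0, -12]]
Observability matrix O = [C; CA; CA^2] = [[-2, 1, 0], [3, -3, 3], [6, 0, -12]]
det(O) = (-2)·((-3)·(-12) - 3·0) - 1·(3·(-12) - 3·6) + 0·(3·0 - (-3)·6) = (-2)·36 - 1·(-54) + 0·18 = -18 ≠ 0, so rank(O) = 3.
rank(O) = 3 = n, so the pair (A, C) is completely observable.

3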